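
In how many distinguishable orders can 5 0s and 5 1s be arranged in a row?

Choose positions for the 0s: C(10,5) = 252.

252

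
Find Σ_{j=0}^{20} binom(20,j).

1048576

Setting x = 1 in (1+x)^20 gives Σ C(20,j) = 2^20 = 1048576.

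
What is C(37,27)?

C(37,27) = C(37,10) by symmetry.
C(37,10) = (37·36·35·34·33·32·31·30·29·28) / 10! = 1264020397516800 / 3628800 = 348330136.

348330136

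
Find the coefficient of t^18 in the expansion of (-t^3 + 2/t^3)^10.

General term: C(10,j)·(-t^3)^j·(2/t^3)^(10-j), with t-exponent 3j − 3(10−j) = 6j − 30.
Set 6j − 30 = 18: j = 8.
C(10,8) = 45; (-1)^8 = 1; 2^2 = 4.
Coefficient = 45 · 1 · 4 = 180.

180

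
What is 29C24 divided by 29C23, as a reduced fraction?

C(n,k+1)/C(n,k) = (n−k)/(k+1) = (29−23)/(23+1) = 6/24 = 1/4.

1/4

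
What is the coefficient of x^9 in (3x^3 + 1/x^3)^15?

General term: C(15,j)·(3x^3)^j·(1/x^3)^(15-j), with x-exponent 3j − 3(15−j) = 6j − 45.
Set 6j − 45 = 9: j = 9.
C(15,9) = 5005; 3^9 = 19683; 1^6 = 1.
Coefficient = 5005 · 19683 · 1 = 98513415.

98513415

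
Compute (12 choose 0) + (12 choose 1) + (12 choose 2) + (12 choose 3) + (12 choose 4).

794

1 + 12 + 66 + 220 + 495 = 794.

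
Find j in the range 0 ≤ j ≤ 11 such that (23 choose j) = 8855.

C(23,j) increases on 0 ≤ j ≤ 11. C(23,3) = 1771 and C(23,4) = 8855, so j = 4.

4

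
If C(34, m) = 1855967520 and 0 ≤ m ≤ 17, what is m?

15

C(34,m) increases on 0 ≤ m ≤ 17. C(34,14) = 1391975640 and C(34,15) = 1855967520, so m = 15.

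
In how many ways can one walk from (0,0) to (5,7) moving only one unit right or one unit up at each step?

792

Each path is a sequence of 12 steps with 5 rights: C(12,5) = 792.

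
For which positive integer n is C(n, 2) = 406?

29

n(n−1)/2 = 406 ⇒ n(n−1) = 812. Since 29·28 = 812, n = 29.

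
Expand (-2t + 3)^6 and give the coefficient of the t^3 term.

-4320

The general term is C(6,j)·(-2t)^j·(3)^(6-j); the t^3 term has j = 3.
C(6,3) = 20.
Coefficient = C(6,3) · (-2)^3 · 3^3 = 20 · (-8) · 27 = -4320.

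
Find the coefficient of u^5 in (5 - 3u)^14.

The general term is C(14,j)·(5)^j·(-3u)^(14-j); the u^5 term has j = 9.
C(14,9) = 2002.
Coefficient = C(14,9) · 5^9 · (-3)^5 = 2002 · 1953125 · (-243) = -950167968750.

-950167968750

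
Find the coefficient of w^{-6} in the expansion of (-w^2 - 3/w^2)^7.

-5103

General term: C(7,j)·(-w^2)^j·(-3/w^2)^(7-j), with w-exponent 2j − 2(7−j) = 4j − 14.
Set 4j − 14 = -6: j = 2.
C(7,2) = 21; (-1)^2 = 1; (-3)^5 = -243.
Coefficient = 21 · 1 · (-243) = -5103.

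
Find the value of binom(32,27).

201376

C(32,27) = C(32,5) by symmetry.
C(32,5) = (32·31·30·29·28) / 5! = 24165120 / 120 = 201376.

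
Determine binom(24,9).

C(24,9) = (24·23·22·21·20·19·18·17·16) / 9! = 474467051520 / 362880 = 1307504.

1307504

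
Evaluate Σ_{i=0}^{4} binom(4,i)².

70

Σ C(4,i)² is the coefficient of x^4 in (1+x)^4(1+x)^4 = (1+x)^8, i.e. C(8,4) = 70.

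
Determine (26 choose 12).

9657700

C(26,12) = (26·25·24·23·22·21·20·19·18·17·16·15) / 12! = 4626053752320000 / 479001600 = 9657700.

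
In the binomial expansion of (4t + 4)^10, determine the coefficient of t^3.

125829120

The general term is C(10,j)·(4t)^j·(4)^(10-j); the t^3 term has j = 3.
C(10,3) = 120.
Coefficient = C(10,3) · 4^3 · 4^7 = 120 · 64 · 16384 = 125829120.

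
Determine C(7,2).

21

C(7,2) = (7·6) / 2! = 42 / 2 = 21.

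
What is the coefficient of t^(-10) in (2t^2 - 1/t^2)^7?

General term: C(7,j)·(2t^2)^j·(-1/t^2)^(7-j), with t-exponent 2j − 2(7−j) = 4j − 14.
Set 4j − 14 = -10: j = 1.
C(7,1) = 7; 2^1 = 2; (-1)^6 = 1.
Coefficient = 7 · 2 · 1 = 14.

14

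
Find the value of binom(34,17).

C(34,17) = (34·33·32·31·30·29·28·27·26·25·24·23·22·21·20·19·18) / 17! = 830034394580628357120000 / 355687428096000 = 2333606220.

2333606220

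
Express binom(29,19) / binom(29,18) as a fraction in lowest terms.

11/19

C(n,k+1)/C(n,k) = (n−k)/(k+1) = (29−18)/(18+1) = 11/19.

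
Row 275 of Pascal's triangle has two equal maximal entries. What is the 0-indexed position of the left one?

137

For odd n = 275, C(275,m) peaks at m = (n−1)/2 and (n+1)/2; the lesser is 137.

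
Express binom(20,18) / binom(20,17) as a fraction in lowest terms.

C(n,k+1)/C(n,k) = (n−k)/(k+1) = (20−17)/(17+1) = 3/18 = 1/6.

1/6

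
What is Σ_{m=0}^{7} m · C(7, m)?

448

Since m·C(7,m) = 7·C(6,m−1), the sum is 7·2^6 = 7·64 = 448.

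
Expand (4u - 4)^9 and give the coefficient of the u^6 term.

-22020096

The general term is C(9,j)·(4u)^j·(-4)^(9-j); the u^6 term has j = 6.
C(9,6) = 84.
Coefficient = C(9,6) · 4^6 · (-4)^3 = 84 · 4096 · (-64) = -22020096.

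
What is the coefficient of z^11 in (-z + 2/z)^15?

-420

General term: C(15,j)·(-z)^j·(2/z)^(15-j), with z-exponent 1j − 1(15−j) = 2j − 15.
Set 2j − 15 = 11: j = 13.
C(15,13) = 105; (-1)^13 = -1; 2^2 = 4.
Coefficient = 105 · (-1) · 4 = -420.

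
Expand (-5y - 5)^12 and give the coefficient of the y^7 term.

193359375000

The general term is C(12,j)·(-5y)^j·(-5)^(12-j); the y^7 term has j = 7.
C(12,7) = 792.
Coefficient = C(12,7) · (-5)^7 · (-5)^5 = 792 · (-78125) · (-3125) = 193359375000.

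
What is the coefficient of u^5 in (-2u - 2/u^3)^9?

General term: C(9,j)·(-2u)^j·(-2/u^3)^(9-j), with u-exponent 1j − 3(9−j) = 4j − 27.
Set 4j − 27 = 5: j = 8.
C(9,8) = 9; (-2)^8 = 256; (-2)^1 = -2.
Coefficient = 9 · 256 · (-2) = -4608.

-4608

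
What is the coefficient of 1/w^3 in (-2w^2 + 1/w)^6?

-12

General term: C(6,j)·(-2w^2)^j·(1/w)^(6-j), with w-exponent 2j − 1(6−j) = 3j − 6.
Set 3j − 6 = -3: j = 1.
C(6,1) = 6; (-2)^1 = -2; 1^5 = 1.
Coefficient = 6 · (-2) · 1 = -12.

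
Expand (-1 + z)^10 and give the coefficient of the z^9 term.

The general term is C(10,j)·(-1)^j·(z)^(10-j); the z^9 term has j = 1.
C(10,1) = 10.
Coefficient = C(10,1) · (-1)^1 = 10 · (-1) = -10.

-10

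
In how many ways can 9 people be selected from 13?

715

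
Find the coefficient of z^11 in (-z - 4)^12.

The general term is C(12,j)·(-z)^j·(-4)^(12-j); the z^11 term has j = 11.
C(12,11) = 12.
Coefficient = C(12,11) · (-1)^11 · (-4)^1 = 12 · (-1) · (-4) = 48.

48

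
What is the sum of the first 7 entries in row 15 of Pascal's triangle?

9949

1 + 15 + 105 + 455 + 1365 + 3003 + 5005 = 9949.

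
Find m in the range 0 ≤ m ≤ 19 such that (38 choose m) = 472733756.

C(38,m) increases on 0 ≤ m ≤ 19. C(38,9) = 163011640 and C(38,10) = 472733756, so m = 10.

10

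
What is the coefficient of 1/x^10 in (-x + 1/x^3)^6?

15

General term: C(6,j)·(-x)^j·(1/x^3)^(6-j), with x-exponent 1j − 3(6−j) = 4j − 18.
Set 4j − 18 = -10: j = 2.
C(6,2) = 15; (-1)^2 = 1; 1^4 = 1.
Coefficient = 15 · 1 · 1 = 15.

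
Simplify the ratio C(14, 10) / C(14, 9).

1/2

C(n,k+1)/C(n,k) = (n−k)/(k+1) = (14−9)/(9+1) = 5/10 = 1/2.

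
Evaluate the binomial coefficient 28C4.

20475

C(28,4) = (28·27·26·25) / 4! = 491400 / 24 = 20475.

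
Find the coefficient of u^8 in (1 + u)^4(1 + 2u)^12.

996336

Coefficient of u^8 = Σ_{j} C(4,j)·1^j·C(12,8-j)·2^(8-j) for j from 0 to 4.
= 126720 + 405504 + 354816 + 101376 + 7920 = 996336.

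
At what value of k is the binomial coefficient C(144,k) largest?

C(144,k) is maximized at k = 144/2 = 72.

72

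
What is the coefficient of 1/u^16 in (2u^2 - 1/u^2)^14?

-2912

General term: C(14,j)·(2u^2)^j·(-1/u^2)^(14-j), with u-exponent 2j − 2(14−j) = 4j − 28.
Set 4j − 28 = -16: j = 3.
C(14,3) = 364; 2^3 = 8; (-1)^11 = -1.
Coefficient = 364 · 8 · (-1) = -2912.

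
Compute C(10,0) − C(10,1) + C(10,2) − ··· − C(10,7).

The partial alternating sum Σ_{k=0}^{7} (−1)^k C(10,k) = (−1)^7 C(9,7) = -36.

-36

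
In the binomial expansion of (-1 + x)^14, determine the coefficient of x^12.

91

The general term is C(14,j)·(-1)^j·(x)^(14-j); the x^12 term has j = 2.
C(14,2) = 91.
Coefficient = C(14,2) = 91.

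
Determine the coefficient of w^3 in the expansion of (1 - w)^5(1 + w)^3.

Coefficient of w^3 = Σ_{j} C(5,j)·(-1)^j·C(3,3-j)·1^(3-j) for j from 0 to 3.
= 1 + (-15) + 30 + (-10) = 6.

6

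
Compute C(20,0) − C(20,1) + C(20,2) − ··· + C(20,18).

19

The partial alternating sum Σ_{k=0}^{18} (−1)^k C(20,k) = (−1)^18 C(19,18) = 19.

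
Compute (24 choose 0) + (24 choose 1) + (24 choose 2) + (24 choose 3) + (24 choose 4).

1 + 24 + 276 + 2024 + 10626 = 12951.

12951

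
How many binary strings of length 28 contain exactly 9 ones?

Choose the 9 positions: C(28,9) = 6906900.

6906900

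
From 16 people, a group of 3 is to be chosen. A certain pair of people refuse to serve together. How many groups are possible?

546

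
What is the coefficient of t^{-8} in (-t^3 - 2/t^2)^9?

-4608

General term: C(9,j)·(-t^3)^j·(-2/t^2)^(9-j), with t-exponent 3j − 2(9−j) = 5j − 18.
Set 5j − 18 = -8: j = 2.
C(9,2) = 36; (-1)^2 = 1; (-2)^7 = -128.
Coefficient = 36 · 1 · (-128) = -4608.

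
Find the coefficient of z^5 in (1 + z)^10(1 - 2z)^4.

Coefficient of z^5 = Σ_{j} C(10,j)·1^j·C(4,5-j)·(-2)^(5-j) for j from 1 to 5.
= 160 + (-1440) + 2880 + (-1680) + 252 = 172.

172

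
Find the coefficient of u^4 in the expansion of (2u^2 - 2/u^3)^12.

2027520

General term: C(12,j)·(2u^2)^j·(-2/u^3)^(12-j), with u-exponent 2j − 3(12−j) = 5j − 36.
Set 5j − 36 = 4: j = 8.
C(12,8) = 495; 2^8 = 256; (-2)^4 = 16.
Coefficient = 495 · 256 · 16 = 2027520.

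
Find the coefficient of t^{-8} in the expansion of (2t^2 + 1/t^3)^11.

14784

General term: C(11,j)·(2t^2)^j·(1/t^3)^(11-j), with t-exponent 2j − 3(11−j) = 5j − 33.
Set 5j − 33 = -8: j = 5.
C(11,5) = 462; 2^5 = 32; 1^6 = 1.
Coefficient = 462 · 32 · 1 = 14784.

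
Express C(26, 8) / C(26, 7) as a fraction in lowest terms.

19/8

C(n,k+1)/C(n,k) = (n−k)/(k+1) = (26−7)/(7+1) = 19/8.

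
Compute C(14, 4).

1001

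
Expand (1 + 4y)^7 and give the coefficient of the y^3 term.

The general term is C(7,j)·(1)^j·(4y)^(7-j); the y^3 term has j = 4.
C(7,4) = 35.
Coefficient = C(7,4) · 4^3 = 35 · 64 = 2240.

2240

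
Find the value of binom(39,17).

51021117810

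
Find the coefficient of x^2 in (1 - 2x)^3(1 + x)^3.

-3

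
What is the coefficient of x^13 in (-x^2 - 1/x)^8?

General term: C(8,j)·(-x^2)^j·(-1/x)^(8-j), with x-exponent 2j − 1(8−j) = 3j − 8.
Set 3j − 8 = 13: j = 7.
C(8,7) = 8; (-1)^7 = -1; (-1)^1 = -1.
Coefficient = 8 · (-1) · (-1) = 8.

8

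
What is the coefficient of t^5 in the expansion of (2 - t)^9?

-2016

The general term is C(9,j)·(2)^j·(-t)^(9-j); the t^5 term has j = 4.
C(9,4) = 126.
Coefficient = C(9,4) · 2^4 · (-1)^5 = 126 · 16 · (-1) = -2016.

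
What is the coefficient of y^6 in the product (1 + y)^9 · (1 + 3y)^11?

2750304

Coefficient of y^6 = Σ_{j} C(9,j)·1^j·C(11,6-j)·3^(6-j) for j from 0 to 6.
= 336798 + 1010394 + 962280 + 374220 + 62370 + 4158 + 84 = 2750304.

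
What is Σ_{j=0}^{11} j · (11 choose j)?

Differentiating (1+x)^11 and setting x=1: Σ j·C(11,j) = 11·2^10 = 11264.

11264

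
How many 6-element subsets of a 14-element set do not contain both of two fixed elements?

All 6-subsets: C(14,6) = 3003. Those containing both fixed elements: C(12,4) = 495.
3003 − 495 = 2508.

2508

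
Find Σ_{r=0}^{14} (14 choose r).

16384

Setting x = 1 in (1+x)^14 gives Σ C(14,r) = 2^14 = 16384.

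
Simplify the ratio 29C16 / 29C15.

7/8

C(n,k+1)/C(n,k) = (n−k)/(k+1) = (29−15)/(15+1) = 14/16 = 7/8.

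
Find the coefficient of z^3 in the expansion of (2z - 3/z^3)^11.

253440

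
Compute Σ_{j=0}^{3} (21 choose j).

1 + 21 + 210 + 1330 = 1562.

1562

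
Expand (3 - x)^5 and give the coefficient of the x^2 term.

The general term is C(5,j)·(3)^j·(-x)^(5-j); the x^2 term has j = 3.
C(5,3) = 10.
Coefficient = C(5,3) · 3^3 = 10 · 27 = 270.

270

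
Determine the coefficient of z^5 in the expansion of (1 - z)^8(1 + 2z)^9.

Coefficient of z^5 = Σ_{j} C(8,j)·(-1)^j·C(9,5-j)·2^(5-j) for j from 0 to 5.
= 4032 + (-16128) + 18816 + (-8064) + 1260 + (-56) = -140.

-140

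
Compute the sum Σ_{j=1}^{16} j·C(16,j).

524288

Since j·C(16,j) = 16·C(15,j−1), the sum is 16·2^15 = 16·32768 = 524288.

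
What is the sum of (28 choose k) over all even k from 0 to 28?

Half of (1+1)^28 + (1−1)^28 gives the even-index sum: 2^27 = 134217728.

134217728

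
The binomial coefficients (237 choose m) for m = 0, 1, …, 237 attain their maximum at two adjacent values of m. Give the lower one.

For odd n = 237, C(237,m) peaks at m = (n−1)/2 and (n+1)/2; the lower is 118.

118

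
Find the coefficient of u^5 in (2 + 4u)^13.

The general term is C(13,j)·(2)^j·(4u)^(13-j); the u^5 term has j = 8.
C(13,8) = 1287.
Coefficient = C(13,8) · 2^8 · 4^5 = 1287 · 256 · 1024 = 337379328.

337379328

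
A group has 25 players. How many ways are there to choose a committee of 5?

This is C(25,5) = 53130.

53130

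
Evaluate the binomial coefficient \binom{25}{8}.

1081575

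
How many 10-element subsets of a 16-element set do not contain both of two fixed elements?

5005

All 10-subsets: C(16,10) = 8008. Those containing both fixed elements: C(14,8) = 3003.
8008 − 3003 = 5005.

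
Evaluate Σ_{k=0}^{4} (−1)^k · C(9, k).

The partial alternating sum Σ_{k=0}^{4} (−1)^k C(9,k) = (−1)^4 C(8,4) = 70.

70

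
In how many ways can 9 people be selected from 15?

This is C(15,9) = 5005.

5005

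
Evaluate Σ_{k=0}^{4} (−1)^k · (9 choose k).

70

The partial alternating sum Σ_{k=0}^{4} (−1)^k C(9,k) = (−1)^4 C(8,4) = 70.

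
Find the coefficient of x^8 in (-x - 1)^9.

The general term is C(9,j)·(-x)^j·(-1)^(9-j); the x^8 term has j = 8.
C(9,8) = 9.
Coefficient = C(9,8) · (-1)^1 = 9 · (-1) = -9.

-9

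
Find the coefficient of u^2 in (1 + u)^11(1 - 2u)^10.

Coefficient of u^2 = Σ_{j} C(11,j)·1^j·C(10,2-j)·(-2)^(2-j) for j from 0 to 2.
= 180 + (-220) + 55 = 15.

15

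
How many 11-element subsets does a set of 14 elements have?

364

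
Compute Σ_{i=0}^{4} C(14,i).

1471

1 + 14 + 91 + 364 + 1001 = 1471.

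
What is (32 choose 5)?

201376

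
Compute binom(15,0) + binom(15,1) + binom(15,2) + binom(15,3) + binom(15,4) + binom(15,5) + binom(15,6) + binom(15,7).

16384

1 + 15 + 105 + 455 + 1365 + 3003 + 5005 + 6435 = 16384.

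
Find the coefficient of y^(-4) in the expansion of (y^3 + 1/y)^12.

General term: C(12,j)·(y^3)^j·(1/y)^(12-j), with y-exponent 3j − 1(12−j) = 4j − 12.
Set 4j − 12 = -4: j = 2.
C(12,2) = 66; 1^2 = 1; 1^10 = 1.
Coefficient = 66 · 1 · 1 = 66.

66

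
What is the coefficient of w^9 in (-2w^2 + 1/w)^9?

General term: C(9,j)·(-2w^2)^j·(1/w)^(9-j), with w-exponent 2j − 1(9−j) = 3j − 9.
Set 3j − 9 = 9: j = 6.
C(9,6) = 84; (-2)^6 = 64; 1^3 = 1.
Coefficient = 84 · 64 · 1 = 5376.

5376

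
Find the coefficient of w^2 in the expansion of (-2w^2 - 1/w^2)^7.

-560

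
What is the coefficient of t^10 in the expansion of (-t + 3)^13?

The general term is C(13,j)·(-t)^j·(3)^(13-j); the t^10 term has j = 10.
C(13,10) = 286.
Coefficient = C(13,10) · 3^3 = 286 · 27 = 7722.

7722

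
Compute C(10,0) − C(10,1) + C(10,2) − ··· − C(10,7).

-36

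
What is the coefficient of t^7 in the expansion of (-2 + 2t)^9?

18432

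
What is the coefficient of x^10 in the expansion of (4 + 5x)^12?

10312500000

The general term is C(12,j)·(4)^j·(5x)^(12-j); the x^10 term has j = 2.
C(12,2) = 66.
Coefficient = C(12,2) · 4^2 · 5^10 = 66 · 16 · 9765625 = 10312500000.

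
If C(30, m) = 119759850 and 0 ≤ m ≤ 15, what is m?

13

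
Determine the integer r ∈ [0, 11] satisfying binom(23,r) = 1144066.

10

C(23,r) increases on 0 ≤ r ≤ 11. C(23,9) = 817190 and C(23,10) = 1144066, so r = 10.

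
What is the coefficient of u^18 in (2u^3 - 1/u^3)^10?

General term: C(10,j)·(2u^3)^j·(-1/u^3)^(10-j), with u-exponent 3j − 3(10−j) = 6j − 30.
Set 6j − 30 = 18: j = 8.
C(10,8) = 45; 2^8 = 256; (-1)^2 = 1.
Coefficient = 45 · 256 · 1 = 11520.

11520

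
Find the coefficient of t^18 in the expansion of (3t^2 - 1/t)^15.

General term: C(15,j)·(3t^2)^j·(-1/t)^(15-j), with t-exponent 2j − 1(15−j) = 3j − 15.
Set 3j − 15 = 18: j = 11.
C(15,11) = 1365; 3^11 = 177147; (-1)^4 = 1.
Coefficient = 1365 · 177147 · 1 = 241805655.

241805655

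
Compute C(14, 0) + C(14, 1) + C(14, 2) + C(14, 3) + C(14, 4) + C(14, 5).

1 + 14 + 91 + 364 + 1001 + 2002 = 3473.

3473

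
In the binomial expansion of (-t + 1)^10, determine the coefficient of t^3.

-120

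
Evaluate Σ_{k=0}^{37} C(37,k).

137438953472

Setting x = 1 in (1+x)^37 gives Σ C(37,k) = 2^37 = 137438953472.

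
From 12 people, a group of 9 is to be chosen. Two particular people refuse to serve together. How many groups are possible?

100

All 9-subsets: C(12,9) = 220. Those containing both fixed elements: C(10,7) = 120.
220 − 120 = 100.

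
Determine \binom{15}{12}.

C(15,12) = C(15,3) by symmetry.
C(15,3) = (15·14·13) / 3! = 2730 / 6 = 455.

455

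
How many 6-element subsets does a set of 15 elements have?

5005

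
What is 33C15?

1037158320

C(33,15) = (33·32·31·30·29·28·27·26·25·24·23·22·21·20·19) / 15! = 1356265350621941760000 / 1307674368000 = 1037158320.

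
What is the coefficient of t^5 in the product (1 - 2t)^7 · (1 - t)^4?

Coefficient of t^5 = Σ_{j} C(7,j)·(-2)^j·C(4,5-j)·(-1)^(5-j) for j from 1 to 5.
= (-14) + (-336) + (-1680) + (-2240) + (-672) = -4942.

-4942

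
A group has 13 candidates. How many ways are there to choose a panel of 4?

This is C(13,4) = 715.

715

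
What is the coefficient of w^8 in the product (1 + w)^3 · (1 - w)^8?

Coefficient of w^8 = Σ_{j} C(3,j)·1^j·C(8,8-j)·(-1)^(8-j) for j from 0 to 3.
= 1 + (-24) + 84 + (-56) = 5.

5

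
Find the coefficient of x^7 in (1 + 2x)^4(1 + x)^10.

16488

Coefficient of x^7 = Σ_{j} C(4,j)·2^j·C(10,7-j)·1^(7-j) for j from 0 to 4.
= 120 + 1680 + 6048 + 6720 + 1920 = 16488.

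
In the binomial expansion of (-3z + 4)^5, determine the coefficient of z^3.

The general term is C(5,j)·(-3z)^j·(4)^(5-j); the z^3 term has j = 3.
C(5,3) = 10.
Coefficient = C(5,3) · (-3)^3 · 4^2 = 10 · (-27) · 16 = -4320.

-4320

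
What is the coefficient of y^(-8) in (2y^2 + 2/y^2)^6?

General term: C(6,j)·(2y^2)^j·(2/y^2)^(6-j), with y-exponent 2j − 2(6−j) = 4j − 12.
Set 4j − 12 = -8: j = 1.
C(6,1) = 6; 2^1 = 2; 2^5 = 32.
Coefficient = 6 · 2 · 32 = 384.

384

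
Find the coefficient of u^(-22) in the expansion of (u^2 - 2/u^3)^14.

1025024

General term: C(14,j)·(u^2)^j·(-2/u^3)^(14-j), with u-exponent 2j − 3(14−j) = 5j − 42.
Set 5j − 42 = -22: j = 4.
C(14,4) = 1001; 1^4 = 1; (-2)^10 = 1024.
Coefficient = 1001 · 1 · 1024 = 1025024.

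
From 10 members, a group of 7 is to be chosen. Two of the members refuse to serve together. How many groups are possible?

64

All 7-subsets: C(10,7) = 120. Those containing both fixed elements: C(8,5) = 56.
120 − 56 = 64.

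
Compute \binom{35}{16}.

4059928950

C(35,16) = (35·34·33·32·31·30·29·28·27·26·25·24·23·22·21·20) / 16! = 84945040381058457600000 / 20922789888000 = 4059928950.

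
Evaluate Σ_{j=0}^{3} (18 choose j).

1 + 18 + 153 + 816 = 988.

988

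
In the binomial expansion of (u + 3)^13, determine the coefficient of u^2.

13817466

The general term is C(13,j)·(u)^j·(3)^(13-j); the u^2 term has j = 2.
C(13,2) = 78.
Coefficient = C(13,2) · 3^11 = 78 · 177147 = 13817466.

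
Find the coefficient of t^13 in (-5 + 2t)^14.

The general term is C(14,j)·(-5)^j·(2t)^(14-j); the t^13 term has j = 1.
C(14,1) = 14.
Coefficient = C(14,1) · (-5)^1 · 2^13 = 14 · (-5) · 8192 = -573440.

-573440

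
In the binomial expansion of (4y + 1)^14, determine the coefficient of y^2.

The general term is C(14,j)·(4y)^j·(1)^(14-j); the y^2 term has j = 2.
C(14,2) = 91.
Coefficient = C(14,2) · 4^2 = 91 · 16 = 1456.

1456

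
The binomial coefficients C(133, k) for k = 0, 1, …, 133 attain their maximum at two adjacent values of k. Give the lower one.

For odd n = 133, C(133,k) peaks at k = (n−1)/2 and (n+1)/2; the lower is 66.

66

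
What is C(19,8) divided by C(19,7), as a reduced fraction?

3/2

C(n,k+1)/C(n,k) = (n−k)/(k+1) = (19−7)/(7+1) = 12/8 = 3/2.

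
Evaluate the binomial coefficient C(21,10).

352716

C(21,10) = (21·20·19·18·17·16·15·14·13·12) / 10! = 1279935820800 / 3628800 = 352716.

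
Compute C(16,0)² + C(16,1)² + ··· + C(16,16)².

Σ C(16,i)² is the coefficient of x^16 in (1+x)^16(1+x)^16 = (1+x)^32, i.e. C(32,16) = 601080390.

601080390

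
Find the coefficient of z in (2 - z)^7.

-448

The general term is C(7,j)·(2)^j·(-z)^(7-j); the z^1 term has j = 6.
C(7,6) = 7.
Coefficient = C(7,6) · 2^6 · (-1)^1 = 7 · 64 · (-1) = -448.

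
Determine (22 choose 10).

646646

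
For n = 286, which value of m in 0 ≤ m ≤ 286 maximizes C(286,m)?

C(286,m) is maximized at m = 286/2 = 143.

143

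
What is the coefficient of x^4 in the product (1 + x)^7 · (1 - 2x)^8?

Coefficient of x^4 = Σ_{j} C(7,j)·1^j·C(8,4-j)·(-2)^(4-j) for j from 0 to 4.
= 1120 + (-3136) + 2352 + (-560) + 35 = -189.

-189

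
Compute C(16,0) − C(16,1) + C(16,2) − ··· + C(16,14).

The partial alternating sum Σ_{k=0}^{14} (−1)^k C(16,k) = (−1)^14 C(15,14) = 15.

15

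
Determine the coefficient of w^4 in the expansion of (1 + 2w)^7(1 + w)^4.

2241

Coefficient of w^4 = Σ_{j} C(7,j)·2^j·C(4,4-j)·1^(4-j) for j from 0 to 4.
= 1 + 56 + 504 + 1120 + 560 = 2241.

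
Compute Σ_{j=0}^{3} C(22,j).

1794

1 + 22 + 231 + 1540 = 1794.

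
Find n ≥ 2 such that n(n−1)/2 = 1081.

47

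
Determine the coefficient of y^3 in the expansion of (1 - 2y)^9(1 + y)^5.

-122

Coefficient of y^3 = Σ_{j} C(9,j)·(-2)^j·C(5,3-j)·1^(3-j) for j from 0 to 3.
= 10 + (-180) + 720 + (-672) = -122.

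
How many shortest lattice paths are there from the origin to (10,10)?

Each path is a sequence of 20 steps with 10 rights: C(20,10) = 184756.

184756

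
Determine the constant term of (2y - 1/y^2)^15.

-3075072

General term: C(15,j)·(2y)^j·(-1/y^2)^(15-j), with y-exponent 1j − 2(15−j) = 3j − 30.
Set 3j − 30 = 0: j = 10.
C(15,10) = 3003; 2^10 = 1024; (-1)^5 = -1.
Coefficient = 3003 · 1024 · (-1) = -3075072.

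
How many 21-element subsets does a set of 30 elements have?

C(30,21) = C(30,9) by symmetry.
C(30,9) = (30·29·28·27·26·25·24·23·22) / 9! = 5191778592000 / 362880 = 14307150.

14307150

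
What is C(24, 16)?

C(24,16) = C(24,8) by symmetry.
C(24,8) = (24·23·22·21·20·19·18·17) / 8! = 29654190720 / 40320 = 735471.

735471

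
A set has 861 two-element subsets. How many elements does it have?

42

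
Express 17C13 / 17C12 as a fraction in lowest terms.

C(n,k+1)/C(n,k) = (n−k)/(k+1) = (17−12)/(12+1) = 5/13.

5/13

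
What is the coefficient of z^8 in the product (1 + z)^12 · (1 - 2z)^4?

-1089

Coefficient of z^8 = Σ_{j} C(12,j)·1^j·C(4,8-j)·(-2)^(8-j) for j from 4 to 8.
= 7920 + (-25344) + 22176 + (-6336) + 495 = -1089.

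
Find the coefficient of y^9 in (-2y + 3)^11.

The general term is C(11,j)·(-2y)^j·(3)^(11-j); the y^9 term has j = 9.
C(11,9) = 55.
Coefficient = C(11,9) · (-2)^9 · 3^2 = 55 · (-512) · 9 = -253440.

-253440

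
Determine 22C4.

7315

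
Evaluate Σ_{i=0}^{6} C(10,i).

1 + 10 + 45 + 120 + 210 + 252 + 210 = 848.

848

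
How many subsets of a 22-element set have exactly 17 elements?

Choose the 17 positions: C(22,17) = 26334.

26334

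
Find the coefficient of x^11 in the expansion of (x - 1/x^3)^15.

-15

General term: C(15,j)·(x)^j·(-1/x^3)^(15-j), with x-exponent 1j − 3(15−j) = 4j − 45.
Set 4j − 45 = 11: j = 14.
C(15,14) = 15; 1^14 = 1; (-1)^1 = -1.
Coefficient = 15 · 1 · (-1) = -15.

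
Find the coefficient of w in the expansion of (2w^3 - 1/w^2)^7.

280

General term: C(7,j)·(2w^3)^j·(-1/w^2)^(7-j), with w-exponent 3j − 2(7−j) = 5j − 14.
Set 5j − 14 = 1: j = 3.
C(7,3) = 35; 2^3 = 8; (-1)^4 = 1.
Coefficient = 35 · 8 · 1 = 280.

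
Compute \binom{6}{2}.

15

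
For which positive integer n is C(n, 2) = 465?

31

n(n−1)/2 = 465 ⇒ n(n−1) = 930. Since 31·30 = 930, n = 31.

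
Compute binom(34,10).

C(34,10) = (34·33·32·31·30·29·28·27·26·25) / 10! = 475837794432000 / 3628800 = 131128140.

131128140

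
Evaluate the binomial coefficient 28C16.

30421755

C(28,16) = C(28,12) by symmetry.
C(28,12) = (28·27·26·25·24·23·22·21·20·19·18·17) / 12! = 14572069319808000 / 479001600 = 30421755.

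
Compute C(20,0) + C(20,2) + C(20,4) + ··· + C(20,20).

524288

Even-r terms of row 20 sum to 2^19 = 524288.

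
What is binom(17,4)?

2380

C(17,4) = (17·16·15·14) / 4! = 57120 / 24 = 2380.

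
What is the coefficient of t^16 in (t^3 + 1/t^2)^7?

General term: C(7,j)·(t^3)^j·(1/t^2)^(7-j), with t-exponent 3j − 2(7−j) = 5j − 14.
Set 5j − 14 = 16: j = 6.
C(7,6) = 7; 1^6 = 1; 1^1 = 1.
Coefficient = 7 · 1 · 1 = 7.

7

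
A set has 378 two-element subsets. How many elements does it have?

n(n−1)/2 = 378 ⇒ n(n−1) = 756. Since 28·27 = 756, n = 28.

28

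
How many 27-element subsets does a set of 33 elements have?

1107568

C(33,27) = C(33,6) by symmetry.
C(33,6) = (33·32·31·30·29·28) / 6! = 797448960 / 720 = 1107568.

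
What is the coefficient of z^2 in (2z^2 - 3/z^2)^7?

General term: C(7,j)·(2z^2)^j·(-3/z^2)^(7-j), with z-exponent 2j − 2(7−j) = 4j − 14.
Set 4j − 14 = 2: j = 4.
C(7,4) = 35; 2^4 = 16; (-3)^3 = -27.
Coefficient = 35 · 16 · (-27) = -15120.

-15120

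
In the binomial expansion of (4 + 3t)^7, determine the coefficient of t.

The general term is C(7,j)·(4)^j·(3t)^(7-j); the t^1 term has j = 6.
C(7,6) = 7.
Coefficient = C(7,6) · 4^6 · 3^1 = 7 · 4096 · 3 = 86016.

86016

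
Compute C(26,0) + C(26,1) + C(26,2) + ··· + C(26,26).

The entries of row 26 sum to 2^26 = 67108864.

67108864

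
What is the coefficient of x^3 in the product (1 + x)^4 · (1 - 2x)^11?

-568

Coefficient of x^3 = Σ_{j} C(4,j)·1^j·C(11,3-j)·(-2)^(3-j) for j from 0 to 3.
= (-1320) + 880 + (-132) + 4 = -568.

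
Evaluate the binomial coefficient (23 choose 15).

490314

C(23,15) = C(23,8) by symmetry.
C(23,8) = (23·22·21·20·19·18·17·16) / 8! = 19769460480 / 40320 = 490314.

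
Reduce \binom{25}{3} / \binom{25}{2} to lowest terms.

23/3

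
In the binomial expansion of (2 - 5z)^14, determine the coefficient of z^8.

75075000000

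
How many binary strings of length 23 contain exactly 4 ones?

8855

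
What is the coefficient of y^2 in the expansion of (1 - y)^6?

The general term is C(6,j)·(1)^j·(-y)^(6-j); the y^2 term has j = 4.
C(6,4) = 15.
Coefficient = C(6,4) = 15.

15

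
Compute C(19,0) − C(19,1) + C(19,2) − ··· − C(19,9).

-48620

The partial alternating sum Σ_{k=0}^{9} (−1)^k C(19,k) = (−1)^9 C(18,9) = -48620.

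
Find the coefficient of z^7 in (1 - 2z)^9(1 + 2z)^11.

Coefficient of z^7 = Σ_{j} C(9,j)·(-2)^j·C(11,7-j)·2^(7-j) for j from 0 to 7.
= 42240 + (-532224) + 2128896 + (-3548160) + 2661120 + (-887040) + 118272 + (-4608) = -21504.

-21504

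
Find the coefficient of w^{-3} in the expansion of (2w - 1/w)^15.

-320320

General term: C(15,j)·(2w)^j·(-1/w)^(15-j), with w-exponent 1j − 1(15−j) = 2j − 15.
Set 2j − 15 = -3: j = 6.
C(15,6) = 5005; 2^6 = 64; (-1)^9 = -1.
Coefficient = 5005 · 64 · (-1) = -320320.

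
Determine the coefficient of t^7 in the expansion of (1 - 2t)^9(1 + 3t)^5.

20304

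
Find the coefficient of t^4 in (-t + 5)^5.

The general term is C(5,j)·(-t)^j·(5)^(5-j); the t^4 term has j = 4.
C(5,4) = 5.
Coefficient = C(5,4) · 5^1 = 5 · 5 = 25.

25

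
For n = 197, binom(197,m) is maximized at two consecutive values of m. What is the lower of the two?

98

For odd n = 197, C(197,m) peaks at m = (n−1)/2 and (n+1)/2; the lower is 98.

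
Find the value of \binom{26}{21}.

65780

C(26,21) = C(26,5) by symmetry.
C(26,5) = (26·25·24·23·22) / 5! = 7893600 / 120 = 65780.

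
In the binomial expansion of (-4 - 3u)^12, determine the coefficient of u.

The general term is C(12,j)·(-4)^j·(-3u)^(12-j); the u^1 term has j = 11.
C(12,11) = 12.
Coefficient = C(12,11) · (-4)^11 · (-3)^1 = 12 · (-4194304) · (-3) = 150994944.

150994944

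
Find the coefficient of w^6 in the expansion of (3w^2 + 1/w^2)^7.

General term: C(7,j)·(3w^2)^j·(1/w^2)^(7-j), with w-exponent 2j − 2(7−j) = 4j − 14.
Set 4j − 14 = 6: j = 5.
C(7,5) = 21; 3^5 = 243; 1^2 = 1.
Coefficient = 21 · 243 · 1 = 5103.

5103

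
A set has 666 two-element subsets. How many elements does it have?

37

n(n−1)/2 = 666 ⇒ n(n−1) = 1332. Since 37·36 = 1332, n = 37.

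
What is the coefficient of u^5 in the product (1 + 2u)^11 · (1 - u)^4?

726

Coefficient of u^5 = Σ_{j} C(11,j)·2^j·C(4,5-j)·(-1)^(5-j) for j from 1 to 5.
= 22 + (-880) + 7920 + (-21120) + 14784 = 726.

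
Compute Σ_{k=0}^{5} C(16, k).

1 + 16 + 120 + 560 + 1820 + 4368 = 6885.

6885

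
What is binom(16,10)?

8008

C(16,10) = C(16,6) by symmetry.
C(16,6) = (16·15·14·13·12·11) / 6! = 5765760 / 720 = 8008.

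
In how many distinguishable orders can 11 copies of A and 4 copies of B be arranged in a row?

Choose positions for the A's: C(15,11) = 1365.

1365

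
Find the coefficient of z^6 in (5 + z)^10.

131250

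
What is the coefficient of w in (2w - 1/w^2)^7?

General term: C(7,j)·(2w)^j·(-1/w^2)^(7-j), with w-exponent 1j − 2(7−j) = 3j − 14.
Set 3j − 14 = 1: j = 5.
C(7,5) = 21; 2^5 = 32; (-1)^2 = 1.
Coefficient = 21 · 32 · 1 = 672.

672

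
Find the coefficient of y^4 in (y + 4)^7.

2240

The general term is C(7,j)·(y)^j·(4)^(7-j); the y^4 term has j = 4.
C(7,4) = 35.
Coefficient = C(7,4) · 4^3 = 35 · 64 = 2240.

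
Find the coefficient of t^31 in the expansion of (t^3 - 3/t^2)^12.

General term: C(12,j)·(t^3)^j·(-3/t^2)^(12-j), with t-exponent 3j − 2(12−j) = 5j − 24.
Set 5j − 24 = 31: j = 11.
C(12,11) = 12; 1^11 = 1; (-3)^1 = -3.
Coefficient = 12 · 1 · (-3) = -36.

-36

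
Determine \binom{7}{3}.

35

C(7,3) = (7·6·5) / 3! = 210 / 6 = 35.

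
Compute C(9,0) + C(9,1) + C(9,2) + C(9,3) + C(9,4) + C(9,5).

382

1 + 9 + 36 + 84 + 126 + 126 = 382.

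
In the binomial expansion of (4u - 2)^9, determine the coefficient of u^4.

The general term is C(9,j)·(4u)^j·(-2)^(9-j); the u^4 term has j = 4.
C(9,4) = 126.
Coefficient = C(9,4) · 4^4 · (-2)^5 = 126 · 256 · (-32) = -1032192.

-1032192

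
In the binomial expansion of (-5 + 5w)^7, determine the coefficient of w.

546875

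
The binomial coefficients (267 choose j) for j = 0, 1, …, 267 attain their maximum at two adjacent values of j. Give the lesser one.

133

For odd n = 267, C(267,j) peaks at j = (n−1)/2 and (n+1)/2; the lesser is 133.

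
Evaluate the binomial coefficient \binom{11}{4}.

C(11,4) = (11·10·9·8) / 4! = 7920 / 24 = 330.

330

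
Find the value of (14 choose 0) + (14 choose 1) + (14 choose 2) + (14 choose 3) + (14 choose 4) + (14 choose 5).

3473

1 + 14 + 91 + 364 + 1001 + 2002 = 3473.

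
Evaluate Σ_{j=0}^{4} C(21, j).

1 + 21 + 210 + 1330 + 5985 = 7547.

7547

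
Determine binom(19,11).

C(19,11) = C(19,8) by symmetry.
C(19,8) = (19·18·17·16·15·14·13·12) / 8! = 3047466240 / 40320 = 75582.

75582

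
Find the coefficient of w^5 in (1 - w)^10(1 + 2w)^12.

-1548

Coefficient of w^5 = Σ_{j} C(10,j)·(-1)^j·C(12,5-j)·2^(5-j) for j from 0 to 5.
= 25344 + (-79200) + 79200 + (-31680) + 5040 + (-252) = -1548.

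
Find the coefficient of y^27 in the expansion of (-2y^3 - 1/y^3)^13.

-159744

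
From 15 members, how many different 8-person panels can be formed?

This is C(15,8) = 6435.

6435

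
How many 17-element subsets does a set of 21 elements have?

5985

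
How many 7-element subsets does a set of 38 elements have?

C(38,7) = (38·37·36·35·34·33·32) / 7! = 63606090240 / 5040 = 12620256.

12620256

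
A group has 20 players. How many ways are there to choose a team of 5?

This is C(20,5) = 15504.

15504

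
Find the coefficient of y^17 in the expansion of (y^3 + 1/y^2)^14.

General term: C(14,j)·(y^3)^j·(1/y^2)^(14-j), with y-exponent 3j − 2(14−j) = 5j − 28.
Set 5j − 28 = 17: j = 9.
C(14,9) = 2002; 1^9 = 1; 1^5 = 1.
Coefficient = 2002 · 1 · 1 = 2002.

2002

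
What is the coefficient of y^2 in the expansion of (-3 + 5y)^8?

510300

The general term is C(8,j)·(-3)^j·(5y)^(8-j); the y^2 term has j = 6.
C(8,6) = 28.
Coefficient = C(8,6) · (-3)^6 · 5^2 = 28 · 729 · 25 = 510300.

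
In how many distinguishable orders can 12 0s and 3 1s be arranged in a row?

455

Choose positions for the 0s: C(15,12) = 455.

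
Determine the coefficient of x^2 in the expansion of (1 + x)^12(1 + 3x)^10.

831

Coefficient of x^2 = Σ_{j} C(12,j)·1^j·C(10,2-j)·3^(2-j) for j from 0 to 2.
= 405 + 360 + 66 = 831.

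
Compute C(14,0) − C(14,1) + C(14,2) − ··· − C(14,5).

-1287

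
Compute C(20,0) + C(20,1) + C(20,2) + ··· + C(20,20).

The entries of row 20 sum to 2^20 = 1048576.

1048576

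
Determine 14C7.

3432

C(14,7) = (14·13·12·11·10·9·8) / 7! = 17297280 / 5040 = 3432.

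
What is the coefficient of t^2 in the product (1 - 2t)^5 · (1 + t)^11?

-15

Coefficient of t^2 = Σ_{j} C(5,j)·(-2)^j·C(11,2-j)·1^(2-j) for j from 0 to 2.
= 55 + (-110) + 40 = -15.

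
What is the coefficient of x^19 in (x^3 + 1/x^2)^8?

8

General term: C(8,j)·(x^3)^j·(1/x^2)^(8-j), with x-exponent 3j − 2(8−j) = 5j − 16.
Set 5j − 16 = 19: j = 7.
C(8,7) = 8; 1^7 = 1; 1^1 = 1.
Coefficient = 8 · 1 · 1 = 8.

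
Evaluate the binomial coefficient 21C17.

C(21,17) = C(21,4) by symmetry.
C(21,4) = (21·20·19·18) / 4! = 143640 / 24 = 5985.

5985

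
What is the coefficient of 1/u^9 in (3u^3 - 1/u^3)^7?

-189

General term: C(7,j)·(3u^3)^j·(-1/u^3)^(7-j), with u-exponent 3j − 3(7−j) = 6j − 21.
Set 6j − 21 = -9: j = 2.
C(7,2) = 21; 3^2 = 9; (-1)^5 = -1.
Coefficient = 21 · 9 · (-1) = -189.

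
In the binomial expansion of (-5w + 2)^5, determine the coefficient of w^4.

6250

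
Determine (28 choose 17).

21474180

C(28,17) = C(28,11) by symmetry.
C(28,11) = (28·27·26·25·24·23·22·21·20·19·18) / 11! = 857180548224000 / 39916800 = 21474180.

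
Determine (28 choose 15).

C(28,15) = C(28,13) by symmetry.
C(28,13) = (28·27·26·25·24·23·22·21·20·19·18·17·16) / 13! = 233153109116928000 / 6227020800 = 37442160.

37442160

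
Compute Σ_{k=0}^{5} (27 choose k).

1 + 27 + 351 + 2925 + 17550 + 80730 = 101584.

101584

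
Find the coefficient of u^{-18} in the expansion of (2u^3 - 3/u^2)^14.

193444524

General term: C(14,j)·(2u^3)^j·(-3/u^2)^(14-j), with u-exponent 3j − 2(14−j) = 5j − 28.
Set 5j − 28 = -18: j = 2.
C(14,2) = 91; 2^2 = 4; (-3)^12 = 531441.
Coefficient = 91 · 4 · 531441 = 193444524.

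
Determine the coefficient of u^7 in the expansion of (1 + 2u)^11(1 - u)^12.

264

Coefficient of u^7 = Σ_{j} C(11,j)·2^j·C(12,7-j)·(-1)^(7-j) for j from 0 to 7.
= (-792) + 20328 + (-174240) + 653400 + (-1161600) + 975744 + (-354816) + 42240 = 264.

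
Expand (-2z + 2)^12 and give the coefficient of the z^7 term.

The general term is C(12,j)·(-2z)^j·(2)^(12-j); the z^7 term has j = 7.
C(12,7) = 792.
Coefficient = C(12,7) · (-2)^7 · 2^5 = 792 · (-128) · 32 = -3244032.

-3244032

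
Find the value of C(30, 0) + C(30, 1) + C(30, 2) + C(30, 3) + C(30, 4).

31931

1 + 30 + 435 + 4060 + 27405 = 31931.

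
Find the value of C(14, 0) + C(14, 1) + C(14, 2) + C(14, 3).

1 + 14 + 91 + 364 = 470.

470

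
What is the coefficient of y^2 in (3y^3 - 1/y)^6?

135

General term: C(6,j)·(3y^3)^j·(-1/y)^(6-j), with y-exponent 3j − 1(6−j) = 4j − 6.
Set 4j − 6 = 2: j = 2.
C(6,2) = 15; 3^2 = 9; (-1)^4 = 1.
Coefficient = 15 · 9 · 1 = 135.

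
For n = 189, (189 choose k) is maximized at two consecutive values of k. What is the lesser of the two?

For odd n = 189, C(189,k) peaks at k = (n−1)/2 and (n+1)/2; the lesser is 94.

94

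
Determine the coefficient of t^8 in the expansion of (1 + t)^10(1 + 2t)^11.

Coefficient of t^8 = Σ_{j} C(10,j)·1^j·C(11,8-j)·2^(8-j) for j from 0 to 8.
= 42240 + 422400 + 1330560 + 1774080 + 1108800 + 332640 + 46200 + 2640 + 45 = 5059605.

5059605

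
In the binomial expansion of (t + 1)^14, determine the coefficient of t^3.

The general term is C(14,j)·(t)^j·(1)^(14-j); the t^3 term has j = 3.
C(14,3) = 364.
Coefficient = C(14,3) = 364.

364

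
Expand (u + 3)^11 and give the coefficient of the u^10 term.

33

The general term is C(11,j)·(u)^j·(3)^(11-j); the u^10 term has j = 10.
C(11,10) = 11.
Coefficient = C(11,10) · 3^1 = 11 · 3 = 33.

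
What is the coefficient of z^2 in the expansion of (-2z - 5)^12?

The general term is C(12,j)·(-2z)^j·(-5)^(12-j); the z^2 term has j = 2.
C(12,2) = 66.
Coefficient = C(12,2) · (-2)^2 · (-5)^10 = 66 · 4 · 9765625 = 2578125000.

2578125000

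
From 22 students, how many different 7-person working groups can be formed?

170544

This is C(22,7) = 170544.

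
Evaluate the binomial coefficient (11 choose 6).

462

C(11,6) = C(11,5) by symmetry.
C(11,5) = (11·10·9·8·7) / 5! = 55440 / 120 = 462.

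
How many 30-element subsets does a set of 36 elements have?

1947792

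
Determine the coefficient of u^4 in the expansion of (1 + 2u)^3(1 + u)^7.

553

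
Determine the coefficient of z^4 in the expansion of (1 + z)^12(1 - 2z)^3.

-129

Coefficient of z^4 = Σ_{j} C(12,j)·1^j·C(3,4-j)·(-2)^(4-j) for j from 1 to 4.
= (-96) + 792 + (-1320) + 495 = -129.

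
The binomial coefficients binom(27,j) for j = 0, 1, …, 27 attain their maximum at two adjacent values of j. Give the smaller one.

For odd n = 27, C(27,j) peaks at j = (n−1)/2 and (n+1)/2; the smaller is 13.

13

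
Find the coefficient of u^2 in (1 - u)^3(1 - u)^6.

(1 - u)^3(1 - u)^6 = (1 - u)^9, so the coefficient of u^2 is C(9,2)·(-1)^2 = 36·1 = 36.

36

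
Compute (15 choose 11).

1365

C(15,11) = C(15,4) by symmetry.
C(15,4) = (15·14·13·12) / 4! = 32760 / 24 = 1365.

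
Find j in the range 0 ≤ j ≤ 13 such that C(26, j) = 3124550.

9

C(26,j) increases on 0 ≤ j ≤ 13. C(26,8) = 1562275 and C(26,9) = 3124550, so j = 9.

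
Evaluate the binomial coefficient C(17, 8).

24310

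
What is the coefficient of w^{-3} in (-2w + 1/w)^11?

5280

General term: C(11,j)·(-2w)^j·(1/w)^(11-j), with w-exponent 1j − 1(11−j) = 2j − 11.
Set 2j − 11 = -3: j = 4.
C(11,4) = 330; (-2)^4 = 16; 1^7 = 1.
Coefficient = 330 · 16 · 1 = 5280.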